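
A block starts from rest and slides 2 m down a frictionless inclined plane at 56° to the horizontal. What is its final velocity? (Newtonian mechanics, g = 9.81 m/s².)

a = g sin(θ) = 9.81 × sin(56°) = 8.1329 m/s²
v = √(2ad) = √(2 × 8.1329 × 2) = 5.7 m/s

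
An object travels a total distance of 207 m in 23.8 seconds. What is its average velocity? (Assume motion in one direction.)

v_avg = Δd / Δt = 207 / 23.8 = 8.7 m/s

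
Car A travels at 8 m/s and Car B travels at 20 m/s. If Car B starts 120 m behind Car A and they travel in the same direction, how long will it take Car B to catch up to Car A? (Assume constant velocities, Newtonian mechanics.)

Relative speed: v_rel = 20 - 8 = 12 m/s
Time to catch: t = d₀/v_rel = 120/12 = 10.0 s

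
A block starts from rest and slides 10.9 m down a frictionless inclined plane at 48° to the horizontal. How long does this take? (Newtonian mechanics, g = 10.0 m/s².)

a = g sin(θ) = 10.0 × sin(48°) = 7.4314 m/s²
t = √(2d/a) = √(2 × 10.9 / 7.4314) = 1.71 s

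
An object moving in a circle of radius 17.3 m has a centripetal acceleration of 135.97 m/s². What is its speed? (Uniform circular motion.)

v = √(a_c × r) = √(135.97 × 17.3) = 48.5 m/s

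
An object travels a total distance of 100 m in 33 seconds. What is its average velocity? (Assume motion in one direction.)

v_avg = Δd / Δt = 100 / 33 = 3.03 m/s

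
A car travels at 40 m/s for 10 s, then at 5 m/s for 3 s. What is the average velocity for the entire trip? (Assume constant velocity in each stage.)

d₁ = v₁t₁ = 40 × 10 = 400 m
d₂ = v₂t₂ = 5 × 3 = 15 m
d_total = 415 m, t_total = 13 s
v_avg = d_total/t_total = 415/13 = 31.92 m/s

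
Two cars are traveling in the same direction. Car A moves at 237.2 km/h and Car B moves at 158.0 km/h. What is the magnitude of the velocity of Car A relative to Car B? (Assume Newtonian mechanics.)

v_rel = |v_A - v_B| = |237.2 - 158.0| = 79.2 km/h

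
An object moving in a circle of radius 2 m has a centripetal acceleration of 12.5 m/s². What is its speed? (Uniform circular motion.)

v = √(a_c × r) = √(12.5 × 2) = 5.0 m/s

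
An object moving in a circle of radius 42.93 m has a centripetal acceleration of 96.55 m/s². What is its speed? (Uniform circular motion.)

v = √(a_c × r) = √(96.55 × 42.93) = 64.38 m/s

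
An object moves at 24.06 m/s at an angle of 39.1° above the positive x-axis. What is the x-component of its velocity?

vₓ = v cos(θ) = 24.06 × cos(39.1°) = 18.67 m/s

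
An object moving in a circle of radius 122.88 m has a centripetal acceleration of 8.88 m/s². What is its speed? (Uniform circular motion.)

v = √(a_c × r) = √(8.88 × 122.88) = 33.03 m/s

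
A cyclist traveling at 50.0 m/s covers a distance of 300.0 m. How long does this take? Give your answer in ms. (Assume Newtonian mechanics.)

t = d / v = 300.0 / 50.0 = 6.0 s
t = 6.0 s / 0.001 = 6000 ms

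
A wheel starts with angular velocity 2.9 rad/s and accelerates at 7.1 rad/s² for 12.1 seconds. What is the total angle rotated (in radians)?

θ = ω₀t + ½αt² = 2.9×12.1 + ½×7.1×12.1² = 554.85 rad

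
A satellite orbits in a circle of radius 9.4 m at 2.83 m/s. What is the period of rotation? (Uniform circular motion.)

T = 2πr/v = 2π×9.4/2.83 = 20.87 s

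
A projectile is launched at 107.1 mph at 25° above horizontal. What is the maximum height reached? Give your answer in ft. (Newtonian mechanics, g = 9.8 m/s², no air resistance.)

v₀ = 107.1 mph × 0.44704 = 47.878 m/s
H = v₀² × sin²(θ) / (2g) = 47.878² × sin(25°)² / (2 × 9.8) = 2292.3 × 0.178606 / 19.6 = 20.8887 m
H = 20.8887 m / 0.3048 = 68.53 ft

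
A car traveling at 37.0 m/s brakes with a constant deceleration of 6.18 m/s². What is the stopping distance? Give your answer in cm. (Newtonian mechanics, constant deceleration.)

d = v₀² / (2a) = 37.0² / (2 × 6.18) = 1369.0 / 12.36 = 110.761 m
d = 110.761 m / 0.01 = 11080 cm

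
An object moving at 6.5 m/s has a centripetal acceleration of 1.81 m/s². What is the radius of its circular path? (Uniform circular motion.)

r = v²/a_c = 6.5²/1.81 = 23.34 m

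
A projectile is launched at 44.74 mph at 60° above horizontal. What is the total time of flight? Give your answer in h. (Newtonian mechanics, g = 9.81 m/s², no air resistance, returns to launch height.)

v₀ = 44.74 mph × 0.44704 = 20.0006 m/s
T = 2 × v₀ × sin(θ) / g = 2 × 20.0006 × sin(60°) / 9.81 = 2 × 20.0006 × 0.866025 / 9.81 = 3.5313 s
T = 3.5313 s / 3600.0 = 0.0009809 h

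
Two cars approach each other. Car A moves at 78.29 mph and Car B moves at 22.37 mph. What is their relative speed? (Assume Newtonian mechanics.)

v_rel = v_A + v_B = 78.29 + 22.37 = 100.66 mph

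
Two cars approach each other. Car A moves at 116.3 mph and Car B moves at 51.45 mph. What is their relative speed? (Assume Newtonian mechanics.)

v_rel = v_A + v_B = 116.3 + 51.45 = 167.75 mph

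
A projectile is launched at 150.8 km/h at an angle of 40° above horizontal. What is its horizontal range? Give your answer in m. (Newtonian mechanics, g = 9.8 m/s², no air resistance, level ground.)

v₀ = 150.8 km/h × 0.2777777777777778 = 41.8889 m/s
R = v₀² × sin(2θ) / g = 41.8889² × sin(2 × 40°) / 9.8 = 1754.68 × 0.984808 / 9.8 = 176.3 m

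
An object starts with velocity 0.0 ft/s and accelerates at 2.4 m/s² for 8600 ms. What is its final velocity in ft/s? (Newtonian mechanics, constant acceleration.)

v₀ = 0.0 ft/s × 0.3048 = 0.0 m/s
t = 8600 ms × 0.001 = 8.6 s
v = v₀ + a × t = 0.0 + 2.4 × 8.6 = 20.64 m/s
v = 20.64 m/s / 0.3048 = 67.72 ft/s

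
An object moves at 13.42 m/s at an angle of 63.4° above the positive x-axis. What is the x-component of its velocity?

vₓ = v cos(θ) = 13.42 × cos(63.4°) = 6.01 m/s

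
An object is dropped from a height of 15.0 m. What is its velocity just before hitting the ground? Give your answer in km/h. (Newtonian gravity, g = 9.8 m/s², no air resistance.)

v = √(2gh) = √(2 × 9.8 × 15.0) = 17.1464 m/s
v = 17.1464 m/s / 0.2777777777777778 = 61.73 km/h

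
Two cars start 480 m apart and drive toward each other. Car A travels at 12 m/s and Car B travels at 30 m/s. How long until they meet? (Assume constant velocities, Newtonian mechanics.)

Combined speed: v_combined = 12 + 30 = 42 m/s
Time to meet: t = d/v_combined = 480/42 = 11.43 s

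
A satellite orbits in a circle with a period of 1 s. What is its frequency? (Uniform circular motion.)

f = 1/T = 1/1 = 1.0 Hz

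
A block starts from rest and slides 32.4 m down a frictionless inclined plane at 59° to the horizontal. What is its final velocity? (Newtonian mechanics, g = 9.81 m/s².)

a = g sin(θ) = 9.81 × sin(59°) = 8.4088 m/s²
v = √(2ad) = √(2 × 8.4088 × 32.4) = 23.34 m/s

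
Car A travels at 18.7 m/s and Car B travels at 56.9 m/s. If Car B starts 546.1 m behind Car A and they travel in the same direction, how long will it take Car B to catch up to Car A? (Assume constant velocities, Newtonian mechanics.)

Relative speed: v_rel = 56.9 - 18.7 = 38.2 m/s
Time to catch: t = d₀/v_rel = 546.1/38.2 = 14.3 s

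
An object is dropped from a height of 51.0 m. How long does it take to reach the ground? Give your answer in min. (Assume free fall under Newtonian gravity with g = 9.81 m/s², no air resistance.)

t = √(2h/g) = √(2 × 51.0 / 9.81) = 3.22452 s
t = 3.22452 s / 60.0 = 0.05374 min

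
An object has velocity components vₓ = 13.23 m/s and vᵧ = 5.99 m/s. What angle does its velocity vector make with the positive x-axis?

θ = arctan(vᵧ/vₓ) = arctan(5.99/13.23) = 24.36°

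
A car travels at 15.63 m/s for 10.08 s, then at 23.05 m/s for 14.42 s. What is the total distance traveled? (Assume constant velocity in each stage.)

d₁ = v₁t₁ = 15.63 × 10.08 = 157.5504 m
d₂ = v₂t₂ = 23.05 × 14.42 = 332.381 m
d_total = 157.5504 + 332.381 = 489.93 m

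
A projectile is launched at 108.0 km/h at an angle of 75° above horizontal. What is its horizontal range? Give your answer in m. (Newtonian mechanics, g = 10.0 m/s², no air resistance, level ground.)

v₀ = 108.0 km/h × 0.2777777777777778 = 30.0 m/s
R = v₀² × sin(2θ) / g = 30.0² × sin(2 × 75°) / 10.0 = 900.0 × 0.5 / 10.0 = 45.0 m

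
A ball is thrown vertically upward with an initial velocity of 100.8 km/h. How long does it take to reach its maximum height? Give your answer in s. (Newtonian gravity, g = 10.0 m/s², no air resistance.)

v₀ = 100.8 km/h × 0.2777777777777778 = 28.0 m/s
t_up = v₀ / g = 28.0 / 10.0 = 2.8 s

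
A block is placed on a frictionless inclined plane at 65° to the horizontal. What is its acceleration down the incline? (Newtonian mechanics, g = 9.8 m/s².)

a = g sin(θ) = 9.8 × sin(65°) = 9.8 × 0.9063 = 8.88 m/s²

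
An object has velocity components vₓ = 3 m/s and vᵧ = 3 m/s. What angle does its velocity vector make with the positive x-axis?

θ = arctan(vᵧ/vₓ) = arctan(3/3) = 45.0°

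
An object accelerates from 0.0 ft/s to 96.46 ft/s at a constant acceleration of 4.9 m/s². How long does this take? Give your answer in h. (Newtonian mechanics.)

v₀ = 0.0 ft/s × 0.3048 = 0.0 m/s
v = 96.46 ft/s × 0.3048 = 29.401 m/s
t = (v - v₀) / a = (29.401 - 0.0) / 4.9 = 6.0002 s
t = 6.0002 s / 3600.0 = 0.001667 h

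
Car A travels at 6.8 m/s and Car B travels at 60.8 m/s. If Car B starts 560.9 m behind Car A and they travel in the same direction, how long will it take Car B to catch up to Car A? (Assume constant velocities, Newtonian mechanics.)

Relative speed: v_rel = 60.8 - 6.8 = 54.0 m/s
Time to catch: t = d₀/v_rel = 560.9/54.0 = 10.39 s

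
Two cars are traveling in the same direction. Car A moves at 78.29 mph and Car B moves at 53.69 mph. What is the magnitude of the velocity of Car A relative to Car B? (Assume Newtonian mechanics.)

v_rel = |v_A - v_B| = |78.29 - 53.69| = 24.6 mph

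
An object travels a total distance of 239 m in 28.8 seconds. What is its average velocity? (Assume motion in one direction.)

v_avg = Δd / Δt = 239 / 28.8 = 8.3 m/s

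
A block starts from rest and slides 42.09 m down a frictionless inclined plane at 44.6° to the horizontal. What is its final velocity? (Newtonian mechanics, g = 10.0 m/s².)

a = g sin(θ) = 10.0 × sin(44.6°) = 7.0215 m/s²
v = √(2ad) = √(2 × 7.0215 × 42.09) = 24.31 m/s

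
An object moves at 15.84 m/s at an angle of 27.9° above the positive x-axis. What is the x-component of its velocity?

vₓ = v cos(θ) = 15.84 × cos(27.9°) = 14.0 m/s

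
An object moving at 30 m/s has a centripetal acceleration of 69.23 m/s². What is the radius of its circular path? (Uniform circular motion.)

r = v²/a_c = 30²/69.23 = 13.0 m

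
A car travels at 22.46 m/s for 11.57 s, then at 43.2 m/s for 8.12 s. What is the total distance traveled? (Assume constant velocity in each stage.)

d₁ = v₁t₁ = 22.46 × 11.57 = 259.8622 m
d₂ = v₂t₂ = 43.2 × 8.12 = 350.784 m
d_total = 259.8622 + 350.784 = 610.65 m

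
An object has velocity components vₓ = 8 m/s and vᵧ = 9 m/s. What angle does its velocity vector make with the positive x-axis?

θ = arctan(vᵧ/vₓ) = arctan(9/8) = 48.37°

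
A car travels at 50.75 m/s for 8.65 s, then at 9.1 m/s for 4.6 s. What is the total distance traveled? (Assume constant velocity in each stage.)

d₁ = v₁t₁ = 50.75 × 8.65 = 438.9875 m
d₂ = v₂t₂ = 9.1 × 4.6 = 41.86 m
d_total = 438.9875 + 41.86 = 480.85 m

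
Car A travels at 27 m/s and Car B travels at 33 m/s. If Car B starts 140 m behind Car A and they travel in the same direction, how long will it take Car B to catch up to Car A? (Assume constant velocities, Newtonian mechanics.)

Relative speed: v_rel = 33 - 27 = 6 m/s
Time to catch: t = d₀/v_rel = 140/6 = 23.33 s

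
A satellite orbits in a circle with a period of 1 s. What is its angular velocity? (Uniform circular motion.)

ω = 2π/T = 2π/1 = 6.2832 rad/s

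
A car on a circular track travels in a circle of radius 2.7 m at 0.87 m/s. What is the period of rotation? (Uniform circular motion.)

T = 2πr/v = 2π×2.7/0.87 = 19.5 s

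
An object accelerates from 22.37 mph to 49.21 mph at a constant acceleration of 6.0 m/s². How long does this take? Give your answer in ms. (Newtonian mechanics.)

v₀ = 22.37 mph × 0.44704 = 10.0003 m/s
v = 49.21 mph × 0.44704 = 21.9988 m/s
t = (v - v₀) / a = (21.9988 - 10.0003) / 6.0 = 1.99975 s
t = 1.99975 s / 0.001 = 2000 ms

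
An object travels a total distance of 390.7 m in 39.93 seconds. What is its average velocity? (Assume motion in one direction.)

v_avg = Δd / Δt = 390.7 / 39.93 = 9.78 m/s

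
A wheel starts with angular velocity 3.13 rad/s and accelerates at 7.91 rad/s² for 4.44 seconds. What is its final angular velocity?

ω = ω₀ + αt = 3.13 + 7.91 × 4.44 = 38.25 rad/s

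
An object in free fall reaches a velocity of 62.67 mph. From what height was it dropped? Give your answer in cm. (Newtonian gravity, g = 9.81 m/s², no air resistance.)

v = 62.67 mph × 0.44704 = 28.016 m/s
h = v² / (2g) = 28.016² / (2 × 9.81) = 40.0049 m
h = 40.0049 m / 0.01 = 4000 cm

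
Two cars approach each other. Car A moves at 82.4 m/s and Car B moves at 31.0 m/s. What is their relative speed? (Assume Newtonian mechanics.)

v_rel = v_A + v_B = 82.4 + 31.0 = 113.4 m/s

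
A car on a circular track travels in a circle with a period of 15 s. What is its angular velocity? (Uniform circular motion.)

ω = 2π/T = 2π/15 = 0.4189 rad/s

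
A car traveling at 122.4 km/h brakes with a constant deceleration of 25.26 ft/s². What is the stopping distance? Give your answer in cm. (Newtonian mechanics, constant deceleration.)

v₀ = 122.4 km/h × 0.2777777777777778 = 34.0 m/s
a = 25.26 ft/s² × 0.3048 = 7.69925 m/s²
d = v₀² / (2a) = 34.0² / (2 × 7.69925) = 1156.0 / 15.3985 = 75.0722 m
d = 75.0722 m / 0.01 = 7507 cm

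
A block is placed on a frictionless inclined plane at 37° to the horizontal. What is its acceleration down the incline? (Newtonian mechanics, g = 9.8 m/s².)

a = g sin(θ) = 9.8 × sin(37°) = 9.8 × 0.6018 = 5.9 m/s²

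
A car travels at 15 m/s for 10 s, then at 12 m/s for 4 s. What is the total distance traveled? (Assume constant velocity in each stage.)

d₁ = v₁t₁ = 15 × 10 = 150 m
d₂ = v₂t₂ = 12 × 4 = 48 m
d_total = 150 + 48 = 198 m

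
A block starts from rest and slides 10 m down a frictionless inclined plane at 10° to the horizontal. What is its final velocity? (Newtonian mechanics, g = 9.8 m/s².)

a = g sin(θ) = 9.8 × sin(10°) = 1.7018 m/s²
v = √(2ad) = √(2 × 1.7018 × 10) = 5.83 m/s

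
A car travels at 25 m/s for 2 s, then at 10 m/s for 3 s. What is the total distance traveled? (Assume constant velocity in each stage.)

d₁ = v₁t₁ = 25 × 2 = 50 m
d₂ = v₂t₂ = 10 × 3 = 30 m
d_total = 50 + 30 = 80 m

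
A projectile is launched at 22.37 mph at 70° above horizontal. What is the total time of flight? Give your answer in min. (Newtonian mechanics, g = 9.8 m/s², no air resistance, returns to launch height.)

v₀ = 22.37 mph × 0.44704 = 10.0003 m/s
T = 2 × v₀ × sin(θ) / g = 2 × 10.0003 × sin(70°) / 9.8 = 2 × 10.0003 × 0.939693 / 9.8 = 1.9178 s
T = 1.9178 s / 60.0 = 0.03196 min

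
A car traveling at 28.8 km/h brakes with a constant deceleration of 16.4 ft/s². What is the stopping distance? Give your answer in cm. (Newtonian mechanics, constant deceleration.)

v₀ = 28.8 km/h × 0.2777777777777778 = 8.0 m/s
a = 16.4 ft/s² × 0.3048 = 4.99872 m/s²
d = v₀² / (2a) = 8.0² / (2 × 4.99872) = 64.0 / 9.99744 = 6.40164 m
d = 6.40164 m / 0.01 = 640.2 cm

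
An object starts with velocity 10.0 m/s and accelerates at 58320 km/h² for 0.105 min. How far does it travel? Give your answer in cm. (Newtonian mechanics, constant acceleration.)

a = 58320 km/h² × 7.716049382716049e-05 = 4.5 m/s²
t = 0.105 min × 60.0 = 6.3 s
d = v₀ × t + ½ × a × t² = 10.0 × 6.3 + 0.5 × 4.5 × 6.3² = 152.303 m
d = 152.303 m / 0.01 = 15230 cm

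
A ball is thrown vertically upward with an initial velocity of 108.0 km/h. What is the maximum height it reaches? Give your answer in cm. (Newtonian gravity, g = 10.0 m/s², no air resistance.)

v₀ = 108.0 km/h × 0.2777777777777778 = 30.0 m/s
h_max = v₀² / (2g) = 30.0² / (2 × 10.0) = 900.0 / 20.0 = 45.0 m
h_max = 45.0 m / 0.01 = 4500 cm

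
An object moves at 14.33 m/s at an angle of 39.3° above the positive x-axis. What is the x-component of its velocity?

vₓ = v cos(θ) = 14.33 × cos(39.3°) = 11.09 m/s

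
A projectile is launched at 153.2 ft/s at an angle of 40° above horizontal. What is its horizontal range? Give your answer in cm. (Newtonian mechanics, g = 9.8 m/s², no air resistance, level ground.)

v₀ = 153.2 ft/s × 0.3048 = 46.6954 m/s
R = v₀² × sin(2θ) / g = 46.6954² × sin(2 × 40°) / 9.8 = 2180.46 × 0.984808 / 9.8 = 219.116 m
R = 219.116 m / 0.01 = 21910 cm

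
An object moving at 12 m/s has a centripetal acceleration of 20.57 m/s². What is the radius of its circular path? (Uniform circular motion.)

r = v²/a_c = 12²/20.57 = 7.0 m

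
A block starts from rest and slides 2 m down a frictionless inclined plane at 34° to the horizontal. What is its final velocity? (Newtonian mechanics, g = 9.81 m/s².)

a = g sin(θ) = 9.81 × sin(34°) = 5.4857 m/s²
v = √(2ad) = √(2 × 5.4857 × 2) = 4.68 m/s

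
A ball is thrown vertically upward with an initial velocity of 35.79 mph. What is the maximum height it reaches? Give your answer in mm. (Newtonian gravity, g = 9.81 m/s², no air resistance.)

v₀ = 35.79 mph × 0.44704 = 15.9996 m/s
h_max = v₀² / (2g) = 15.9996² / (2 × 9.81) = 255.987 / 19.62 = 13.0472 m
h_max = 13.0472 m / 0.001 = 13050 mm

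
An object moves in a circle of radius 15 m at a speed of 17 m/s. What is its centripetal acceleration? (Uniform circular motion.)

a_c = v²/r = 17²/15 = 289/15 = 19.27 m/s²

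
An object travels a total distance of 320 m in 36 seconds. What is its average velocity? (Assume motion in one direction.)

v_avg = Δd / Δt = 320 / 36 = 8.89 m/s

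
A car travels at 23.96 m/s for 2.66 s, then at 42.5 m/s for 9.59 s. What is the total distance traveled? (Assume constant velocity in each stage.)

d₁ = v₁t₁ = 23.96 × 2.66 = 63.7336 m
d₂ = v₂t₂ = 42.5 × 9.59 = 407.575 m
d_total = 63.7336 + 407.575 = 471.31 m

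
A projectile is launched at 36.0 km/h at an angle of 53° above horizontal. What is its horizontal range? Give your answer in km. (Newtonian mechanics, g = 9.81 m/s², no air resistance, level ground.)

v₀ = 36.0 km/h × 0.2777777777777778 = 10.0 m/s
R = v₀² × sin(2θ) / g = 10.0² × sin(2 × 53°) / 9.81 = 100.0 × 0.961262 / 9.81 = 9.7988 m
R = 9.7988 m / 1000.0 = 0.009799 km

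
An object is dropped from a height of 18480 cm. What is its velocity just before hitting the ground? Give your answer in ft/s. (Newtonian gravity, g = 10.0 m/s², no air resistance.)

h = 18480 cm × 0.01 = 184.8 m
v = √(2gh) = √(2 × 10.0 × 184.8) = 60.7947 m/s
v = 60.7947 m/s / 0.3048 = 199.5 ft/s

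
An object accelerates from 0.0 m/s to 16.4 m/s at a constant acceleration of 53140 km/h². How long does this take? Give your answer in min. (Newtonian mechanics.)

a = 53140 km/h² × 7.716049382716049e-05 = 4.10031 m/s²
t = (v - v₀) / a = (16.4 - 0.0) / 4.10031 = 3.9997 s
t = 3.9997 s / 60.0 = 0.06666 min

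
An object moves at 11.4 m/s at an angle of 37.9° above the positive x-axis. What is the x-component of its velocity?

vₓ = v cos(θ) = 11.4 × cos(37.9°) = 9.0 m/s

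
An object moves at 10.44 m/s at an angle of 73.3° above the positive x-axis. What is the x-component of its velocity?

vₓ = v cos(θ) = 10.44 × cos(73.3°) = 3.0 m/s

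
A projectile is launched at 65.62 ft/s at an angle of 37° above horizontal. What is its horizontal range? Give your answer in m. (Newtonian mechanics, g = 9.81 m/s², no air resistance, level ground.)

v₀ = 65.62 ft/s × 0.3048 = 20.001 m/s
R = v₀² × sin(2θ) / g = 20.001² × sin(2 × 37°) / 9.81 = 400.04 × 0.961262 / 9.81 = 39.2 m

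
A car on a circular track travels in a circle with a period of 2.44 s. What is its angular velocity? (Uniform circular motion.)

ω = 2π/T = 2π/2.44 = 2.5751 rad/s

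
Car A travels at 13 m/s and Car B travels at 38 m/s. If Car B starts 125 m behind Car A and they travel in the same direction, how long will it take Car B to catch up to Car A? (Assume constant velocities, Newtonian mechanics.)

Relative speed: v_rel = 38 - 13 = 25 m/s
Time to catch: t = d₀/v_rel = 125/25 = 5.0 s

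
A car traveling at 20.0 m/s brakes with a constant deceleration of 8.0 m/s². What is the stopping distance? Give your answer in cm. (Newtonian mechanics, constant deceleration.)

d = v₀² / (2a) = 20.0² / (2 × 8.0) = 400.0 / 16.0 = 25.0 m
d = 25.0 m / 0.01 = 2500 cm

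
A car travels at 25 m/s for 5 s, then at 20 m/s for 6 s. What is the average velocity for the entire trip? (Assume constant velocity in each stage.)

d₁ = v₁t₁ = 25 × 5 = 125 m
d₂ = v₂t₂ = 20 × 6 = 120 m
d_total = 245 m, t_total = 11 s
v_avg = d_total/t_total = 245/11 = 22.27 m/s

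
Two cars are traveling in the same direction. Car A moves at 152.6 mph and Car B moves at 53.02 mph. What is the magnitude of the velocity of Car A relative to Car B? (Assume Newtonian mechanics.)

v_rel = |v_A - v_B| = |152.6 - 53.02| = 99.58 mph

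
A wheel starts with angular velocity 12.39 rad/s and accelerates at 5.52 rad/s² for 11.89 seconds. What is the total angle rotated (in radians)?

θ = ω₀t + ½αt² = 12.39×11.89 + ½×5.52×11.89² = 537.5 rad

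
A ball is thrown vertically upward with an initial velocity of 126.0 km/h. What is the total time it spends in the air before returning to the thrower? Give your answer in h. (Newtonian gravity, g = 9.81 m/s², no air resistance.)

v₀ = 126.0 km/h × 0.2777777777777778 = 35.0 m/s
t_total = 2 × v₀ / g = 2 × 35.0 / 9.81 = 7.13558 s
t_total = 7.13558 s / 3600.0 = 0.001982 h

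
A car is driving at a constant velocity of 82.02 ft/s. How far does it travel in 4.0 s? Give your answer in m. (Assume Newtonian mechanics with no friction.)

v = 82.02 ft/s × 0.3048 = 24.9997 m/s
d = v × t = 24.9997 × 4.0 = 100.0 m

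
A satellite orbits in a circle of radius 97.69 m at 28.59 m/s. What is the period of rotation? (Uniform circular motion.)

T = 2πr/v = 2π×97.69/28.59 = 21.47 s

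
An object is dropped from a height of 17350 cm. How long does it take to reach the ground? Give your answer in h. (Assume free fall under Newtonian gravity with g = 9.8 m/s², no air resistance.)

h = 17350 cm × 0.01 = 173.5 m
t = √(2h/g) = √(2 × 173.5 / 9.8) = 5.95048 s
t = 5.95048 s / 3600.0 = 0.001653 h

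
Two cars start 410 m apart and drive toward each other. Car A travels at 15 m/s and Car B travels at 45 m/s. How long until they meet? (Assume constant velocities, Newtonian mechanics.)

Combined speed: v_combined = 15 + 45 = 60 m/s
Time to meet: t = d/v_combined = 410/60 = 6.83 s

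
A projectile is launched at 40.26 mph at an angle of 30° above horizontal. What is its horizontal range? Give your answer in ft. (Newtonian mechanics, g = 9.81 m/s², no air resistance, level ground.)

v₀ = 40.26 mph × 0.44704 = 17.9978 m/s
R = v₀² × sin(2θ) / g = 17.9978² × sin(2 × 30°) / 9.81 = 323.921 × 0.866025 / 9.81 = 28.5957 m
R = 28.5957 m / 0.3048 = 93.82 ft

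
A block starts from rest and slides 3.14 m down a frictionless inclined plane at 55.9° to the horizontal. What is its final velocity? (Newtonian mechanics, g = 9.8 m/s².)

a = g sin(θ) = 9.8 × sin(55.9°) = 8.115 m/s²
v = √(2ad) = √(2 × 8.115 × 3.14) = 7.14 m/s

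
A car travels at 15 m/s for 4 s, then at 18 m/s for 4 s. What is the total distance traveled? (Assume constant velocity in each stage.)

d₁ = v₁t₁ = 15 × 4 = 60 m
d₂ = v₂t₂ = 18 × 4 = 72 m
d_total = 60 + 72 = 132 m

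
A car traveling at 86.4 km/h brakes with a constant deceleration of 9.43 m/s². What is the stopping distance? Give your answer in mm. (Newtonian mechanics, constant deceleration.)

v₀ = 86.4 km/h × 0.2777777777777778 = 24.0 m/s
d = v₀² / (2a) = 24.0² / (2 × 9.43) = 576.0 / 18.86 = 30.5408 m
d = 30.5408 m / 0.001 = 30540 mm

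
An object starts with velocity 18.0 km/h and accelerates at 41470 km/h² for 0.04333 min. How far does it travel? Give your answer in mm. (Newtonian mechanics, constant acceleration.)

v₀ = 18.0 km/h × 0.2777777777777778 = 5.0 m/s
a = 41470 km/h² × 7.716049382716049e-05 = 3.19985 m/s²
t = 0.04333 min × 60.0 = 2.5998 s
d = v₀ × t + ½ × a × t² = 5.0 × 2.5998 + 0.5 × 3.19985 × 2.5998² = 23.8128 m
d = 23.8128 m / 0.001 = 23810 mm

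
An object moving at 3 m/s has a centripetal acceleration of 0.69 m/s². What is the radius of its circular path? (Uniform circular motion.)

r = v²/a_c = 3²/0.69 = 13.04 m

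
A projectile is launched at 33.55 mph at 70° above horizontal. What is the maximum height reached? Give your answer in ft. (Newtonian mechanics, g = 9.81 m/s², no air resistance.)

v₀ = 33.55 mph × 0.44704 = 14.9982 m/s
H = v₀² × sin²(θ) / (2g) = 14.9982² × sin(70°)² / (2 × 9.81) = 224.946 × 0.883022 / 19.62 = 10.124 m
H = 10.124 m / 0.3048 = 33.22 ft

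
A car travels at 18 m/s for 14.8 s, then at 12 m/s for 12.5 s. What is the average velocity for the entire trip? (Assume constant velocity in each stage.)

d₁ = v₁t₁ = 18 × 14.8 = 266.4 m
d₂ = v₂t₂ = 12 × 12.5 = 150.0 m
d_total = 416.4 m, t_total = 27.3 s
v_avg = d_total/t_total = 416.4/27.3 = 15.25 m/s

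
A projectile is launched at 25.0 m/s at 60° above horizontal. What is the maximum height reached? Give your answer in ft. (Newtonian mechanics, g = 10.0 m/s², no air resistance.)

H = v₀² × sin²(θ) / (2g) = 25.0² × sin(60°)² / (2 × 10.0) = 625.0 × 0.75 / 20.0 = 23.4375 m
H = 23.4375 m / 0.3048 = 76.89 ft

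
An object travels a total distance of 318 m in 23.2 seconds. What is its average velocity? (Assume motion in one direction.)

v_avg = Δd / Δt = 318 / 23.2 = 13.71 m/s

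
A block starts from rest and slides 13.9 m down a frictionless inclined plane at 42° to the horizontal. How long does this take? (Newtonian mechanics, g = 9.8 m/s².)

a = g sin(θ) = 9.8 × sin(42°) = 6.5575 m/s²
t = √(2d/a) = √(2 × 13.9 / 6.5575) = 2.06 s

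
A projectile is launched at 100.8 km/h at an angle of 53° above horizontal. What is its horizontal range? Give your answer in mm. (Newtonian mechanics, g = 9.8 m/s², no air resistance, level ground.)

v₀ = 100.8 km/h × 0.2777777777777778 = 28.0 m/s
R = v₀² × sin(2θ) / g = 28.0² × sin(2 × 53°) / 9.8 = 784.0 × 0.961262 / 9.8 = 76.901 m
R = 76.901 m / 0.001 = 76900 mm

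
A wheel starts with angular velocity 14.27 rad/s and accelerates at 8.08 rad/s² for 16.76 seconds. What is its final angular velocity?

ω = ω₀ + αt = 14.27 + 8.08 × 16.76 = 149.69 rad/s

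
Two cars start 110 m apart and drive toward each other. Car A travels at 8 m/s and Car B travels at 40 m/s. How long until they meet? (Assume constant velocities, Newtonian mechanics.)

Combined speed: v_combined = 8 + 40 = 48 m/s
Time to meet: t = d/v_combined = 110/48 = 2.29 s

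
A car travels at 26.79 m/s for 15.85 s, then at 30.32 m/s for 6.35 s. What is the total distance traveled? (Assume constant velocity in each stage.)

d₁ = v₁t₁ = 26.79 × 15.85 = 424.6215 m
d₂ = v₂t₂ = 30.32 × 6.35 = 192.532 m
d_total = 424.6215 + 192.532 = 617.15 m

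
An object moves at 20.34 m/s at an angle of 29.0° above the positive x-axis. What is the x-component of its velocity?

vₓ = v cos(θ) = 20.34 × cos(29.0°) = 17.79 m/s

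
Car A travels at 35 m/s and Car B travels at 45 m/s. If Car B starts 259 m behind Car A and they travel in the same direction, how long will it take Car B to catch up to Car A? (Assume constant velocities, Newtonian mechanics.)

Relative speed: v_rel = 45 - 35 = 10 m/s
Time to catch: t = d₀/v_rel = 259/10 = 25.9 s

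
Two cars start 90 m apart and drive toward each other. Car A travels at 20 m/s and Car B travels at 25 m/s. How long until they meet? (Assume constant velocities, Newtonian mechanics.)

Combined speed: v_combined = 20 + 25 = 45 m/s
Time to meet: t = d/v_combined = 90/45 = 2.0 s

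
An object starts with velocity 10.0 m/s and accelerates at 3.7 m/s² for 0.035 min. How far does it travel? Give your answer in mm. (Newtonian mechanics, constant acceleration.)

t = 0.035 min × 60.0 = 2.1 s
d = v₀ × t + ½ × a × t² = 10.0 × 2.1 + 0.5 × 3.7 × 2.1² = 29.1585 m
d = 29.1585 m / 0.001 = 29160 mm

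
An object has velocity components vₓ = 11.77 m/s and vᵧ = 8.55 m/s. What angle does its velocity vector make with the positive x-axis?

θ = arctan(vᵧ/vₓ) = arctan(8.55/11.77) = 36.0°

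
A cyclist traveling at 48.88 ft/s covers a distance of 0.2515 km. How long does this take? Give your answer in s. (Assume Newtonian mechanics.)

d = 0.2515 km × 1000.0 = 251.5 m
v = 48.88 ft/s × 0.3048 = 14.8986 m/s
t = d / v = 251.5 / 14.8986 = 16.88 s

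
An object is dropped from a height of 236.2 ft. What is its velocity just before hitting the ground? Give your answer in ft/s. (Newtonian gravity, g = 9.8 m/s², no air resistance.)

h = 236.2 ft × 0.3048 = 71.9938 m
v = √(2gh) = √(2 × 9.8 × 71.9938) = 37.5643 m/s
v = 37.5643 m/s / 0.3048 = 123.2 ft/s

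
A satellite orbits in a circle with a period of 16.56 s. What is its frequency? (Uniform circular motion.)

f = 1/T = 1/16.56 = 0.0604 Hz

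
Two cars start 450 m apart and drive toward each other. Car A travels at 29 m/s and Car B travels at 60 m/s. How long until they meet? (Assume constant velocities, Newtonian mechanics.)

Combined speed: v_combined = 29 + 60 = 89 m/s
Time to meet: t = d/v_combined = 450/89 = 5.06 s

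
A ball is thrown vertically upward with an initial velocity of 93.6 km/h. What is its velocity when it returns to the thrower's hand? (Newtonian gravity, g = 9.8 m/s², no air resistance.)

By conservation of energy (no air resistance), the ball returns to the throw height with the same speed as launch, but directed downward.
|v_ground| = v₀ = 93.6 km/h
v_ground = 93.6 km/h (downward)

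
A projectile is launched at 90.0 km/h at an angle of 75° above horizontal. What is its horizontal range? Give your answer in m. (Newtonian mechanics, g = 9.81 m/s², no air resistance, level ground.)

v₀ = 90.0 km/h × 0.2777777777777778 = 25.0 m/s
R = v₀² × sin(2θ) / g = 25.0² × sin(2 × 75°) / 9.81 = 625.0 × 0.5 / 9.81 = 31.86 m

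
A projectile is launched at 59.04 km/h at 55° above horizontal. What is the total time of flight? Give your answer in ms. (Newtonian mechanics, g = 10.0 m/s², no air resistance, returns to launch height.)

v₀ = 59.04 km/h × 0.2777777777777778 = 16.4 m/s
T = 2 × v₀ × sin(θ) / g = 2 × 16.4 × sin(55°) / 10.0 = 2 × 16.4 × 0.819152 / 10.0 = 2.68682 s
T = 2.68682 s / 0.001 = 2687 ms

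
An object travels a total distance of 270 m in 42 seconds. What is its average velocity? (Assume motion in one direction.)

v_avg = Δd / Δt = 270 / 42 = 6.43 m/s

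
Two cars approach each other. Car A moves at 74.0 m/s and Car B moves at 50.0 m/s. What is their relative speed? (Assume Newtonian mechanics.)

v_rel = v_A + v_B = 74.0 + 50.0 = 124.0 m/s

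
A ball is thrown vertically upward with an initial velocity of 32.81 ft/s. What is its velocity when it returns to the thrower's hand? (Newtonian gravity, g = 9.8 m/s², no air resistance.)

By conservation of energy (no air resistance), the ball returns to the throw height with the same speed as launch, but directed downward.
|v_ground| = v₀ = 32.81 ft/s
v_ground = 32.81 ft/s (downward)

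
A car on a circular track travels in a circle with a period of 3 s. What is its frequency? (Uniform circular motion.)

f = 1/T = 1/3 = 0.3333 Hz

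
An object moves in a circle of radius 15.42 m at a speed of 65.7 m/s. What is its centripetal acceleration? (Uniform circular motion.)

a_c = v²/r = 65.7²/15.42 = 4316.49/15.42 = 279.93 m/s²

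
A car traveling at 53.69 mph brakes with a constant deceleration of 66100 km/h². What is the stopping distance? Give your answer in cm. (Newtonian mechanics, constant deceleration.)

v₀ = 53.69 mph × 0.44704 = 24.0016 m/s
a = 66100 km/h² × 7.716049382716049e-05 = 5.10031 m/s²
d = v₀² / (2a) = 24.0016² / (2 × 5.10031) = 576.077 / 10.2006 = 56.4748 m
d = 56.4748 m / 0.01 = 5647 cm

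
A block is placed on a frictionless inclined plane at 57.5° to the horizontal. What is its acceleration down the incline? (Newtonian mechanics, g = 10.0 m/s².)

a = g sin(θ) = 10.0 × sin(57.5°) = 10.0 × 0.8434 = 8.43 m/s²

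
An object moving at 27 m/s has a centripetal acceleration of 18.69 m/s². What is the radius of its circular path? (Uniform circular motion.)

r = v²/a_c = 27²/18.69 = 39.0 m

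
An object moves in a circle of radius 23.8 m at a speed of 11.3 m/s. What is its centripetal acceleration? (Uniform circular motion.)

a_c = v²/r = 11.3²/23.8 = 127.69/23.8 = 5.37 m/s²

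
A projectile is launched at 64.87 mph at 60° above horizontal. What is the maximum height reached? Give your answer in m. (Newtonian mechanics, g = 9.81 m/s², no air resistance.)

v₀ = 64.87 mph × 0.44704 = 28.9995 m/s
H = v₀² × sin²(θ) / (2g) = 28.9995² × sin(60°)² / (2 × 9.81) = 840.971 × 0.75 / 19.62 = 32.15 m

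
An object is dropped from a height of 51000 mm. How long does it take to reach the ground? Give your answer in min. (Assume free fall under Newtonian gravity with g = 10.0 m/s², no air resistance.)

h = 51000 mm × 0.001 = 51.0 m
t = √(2h/g) = √(2 × 51.0 / 10.0) = 3.19374 s
t = 3.19374 s / 60.0 = 0.05323 min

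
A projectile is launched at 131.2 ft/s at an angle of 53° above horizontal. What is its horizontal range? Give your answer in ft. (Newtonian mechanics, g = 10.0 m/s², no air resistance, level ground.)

v₀ = 131.2 ft/s × 0.3048 = 39.9898 m/s
R = v₀² × sin(2θ) / g = 39.9898² × sin(2 × 53°) / 10.0 = 1599.18 × 0.961262 / 10.0 = 153.723 m
R = 153.723 m / 0.3048 = 504.3 ft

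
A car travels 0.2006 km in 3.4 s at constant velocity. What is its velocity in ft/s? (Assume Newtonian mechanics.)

d = 0.2006 km × 1000.0 = 200.6 m
v = d / t = 200.6 / 3.4 = 59.0 m/s
v = 59.0 m/s / 0.3048 = 193.6 ft/s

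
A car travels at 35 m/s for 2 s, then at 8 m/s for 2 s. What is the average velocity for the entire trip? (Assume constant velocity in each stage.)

d₁ = v₁t₁ = 35 × 2 = 70 m
d₂ = v₂t₂ = 8 × 2 = 16 m
d_total = 86 m, t_total = 4 s
v_avg = d_total/t_total = 86/4 = 21.5 m/s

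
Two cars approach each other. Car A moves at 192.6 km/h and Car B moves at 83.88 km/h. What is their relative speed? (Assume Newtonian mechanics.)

v_rel = v_A + v_B = 192.6 + 83.88 = 276.48 km/h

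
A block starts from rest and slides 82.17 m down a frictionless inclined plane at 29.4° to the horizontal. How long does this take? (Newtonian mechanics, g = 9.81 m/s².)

a = g sin(θ) = 9.81 × sin(29.4°) = 4.8158 m/s²
t = √(2d/a) = √(2 × 82.17 / 4.8158) = 5.84 s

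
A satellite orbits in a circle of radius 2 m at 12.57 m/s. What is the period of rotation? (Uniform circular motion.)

T = 2πr/v = 2π×2/12.57 = 1.0 s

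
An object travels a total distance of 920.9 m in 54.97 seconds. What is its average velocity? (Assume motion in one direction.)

v_avg = Δd / Δt = 920.9 / 54.97 = 16.75 m/s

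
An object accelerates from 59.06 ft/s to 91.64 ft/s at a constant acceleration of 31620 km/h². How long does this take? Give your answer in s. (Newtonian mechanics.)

v₀ = 59.06 ft/s × 0.3048 = 18.0015 m/s
v = 91.64 ft/s × 0.3048 = 27.9319 m/s
a = 31620 km/h² × 7.716049382716049e-05 = 2.43981 m/s²
t = (v - v₀) / a = (27.9319 - 18.0015) / 2.43981 = 4.07 s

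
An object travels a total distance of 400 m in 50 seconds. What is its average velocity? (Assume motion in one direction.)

v_avg = Δd / Δt = 400 / 50 = 8.0 m/s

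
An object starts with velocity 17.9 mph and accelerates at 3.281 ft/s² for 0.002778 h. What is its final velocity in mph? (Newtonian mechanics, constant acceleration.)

v₀ = 17.9 mph × 0.44704 = 8.00202 m/s
a = 3.281 ft/s² × 0.3048 = 1.00005 m/s²
t = 0.002778 h × 3600.0 = 10.0008 s
v = v₀ + a × t = 8.00202 + 1.00005 × 10.0008 = 18.0033 m/s
v = 18.0033 m/s / 0.44704 = 40.27 mph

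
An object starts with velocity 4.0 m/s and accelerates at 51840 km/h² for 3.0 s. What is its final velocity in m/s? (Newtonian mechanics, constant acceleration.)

a = 51840 km/h² × 7.716049382716049e-05 = 4.0 m/s²
v = v₀ + a × t = 4.0 + 4.0 × 3.0 = 16.0 m/s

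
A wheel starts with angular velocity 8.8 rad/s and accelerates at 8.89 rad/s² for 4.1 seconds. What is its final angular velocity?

ω = ω₀ + αt = 8.8 + 8.89 × 4.1 = 45.25 rad/s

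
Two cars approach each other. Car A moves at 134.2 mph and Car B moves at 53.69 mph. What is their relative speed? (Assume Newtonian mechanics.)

v_rel = v_A + v_B = 134.2 + 53.69 = 187.89 mph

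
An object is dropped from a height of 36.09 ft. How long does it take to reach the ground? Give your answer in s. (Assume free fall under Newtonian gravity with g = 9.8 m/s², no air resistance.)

h = 36.09 ft × 0.3048 = 11.0002 m
t = √(2h/g) = √(2 × 11.0002 / 9.8) = 1.498 s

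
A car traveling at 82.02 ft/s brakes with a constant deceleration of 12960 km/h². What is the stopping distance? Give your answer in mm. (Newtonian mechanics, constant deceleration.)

v₀ = 82.02 ft/s × 0.3048 = 24.9997 m/s
a = 12960 km/h² × 7.716049382716049e-05 = 1.0 m/s²
d = v₀² / (2a) = 24.9997² / (2 × 1.0) = 624.985 / 2.0 = 312.493 m
d = 312.493 m / 0.001 = 312500 mm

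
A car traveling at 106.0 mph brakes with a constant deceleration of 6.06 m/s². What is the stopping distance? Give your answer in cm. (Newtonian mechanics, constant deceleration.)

v₀ = 106.0 mph × 0.44704 = 47.3862 m/s
d = v₀² / (2a) = 47.3862² / (2 × 6.06) = 2245.45 / 12.12 = 185.268 m
d = 185.268 m / 0.01 = 18530 cm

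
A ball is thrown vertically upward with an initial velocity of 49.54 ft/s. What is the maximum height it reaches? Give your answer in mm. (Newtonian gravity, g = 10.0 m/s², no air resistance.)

v₀ = 49.54 ft/s × 0.3048 = 15.0998 m/s
h_max = v₀² / (2g) = 15.0998² / (2 × 10.0) = 228.004 / 20.0 = 11.4002 m
h_max = 11.4002 m / 0.001 = 11400 mm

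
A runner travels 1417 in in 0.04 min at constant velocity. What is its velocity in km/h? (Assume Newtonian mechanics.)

d = 1417 in × 0.0254 = 35.9918 m
t = 0.04 min × 60.0 = 2.4 s
v = d / t = 35.9918 / 2.4 = 14.9966 m/s
v = 14.9966 m/s / 0.2777777777777778 = 53.99 km/h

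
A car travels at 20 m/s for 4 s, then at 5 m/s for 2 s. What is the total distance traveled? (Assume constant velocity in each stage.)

d₁ = v₁t₁ = 20 × 4 = 80 m
d₂ = v₂t₂ = 5 × 2 = 10 m
d_total = 80 + 10 = 90 m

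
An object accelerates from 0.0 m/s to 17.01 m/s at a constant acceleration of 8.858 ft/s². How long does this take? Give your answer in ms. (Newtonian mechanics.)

a = 8.858 ft/s² × 0.3048 = 2.69992 m/s²
t = (v - v₀) / a = (17.01 - 0.0) / 2.69992 = 6.30019 s
t = 6.30019 s / 0.001 = 6300 ms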